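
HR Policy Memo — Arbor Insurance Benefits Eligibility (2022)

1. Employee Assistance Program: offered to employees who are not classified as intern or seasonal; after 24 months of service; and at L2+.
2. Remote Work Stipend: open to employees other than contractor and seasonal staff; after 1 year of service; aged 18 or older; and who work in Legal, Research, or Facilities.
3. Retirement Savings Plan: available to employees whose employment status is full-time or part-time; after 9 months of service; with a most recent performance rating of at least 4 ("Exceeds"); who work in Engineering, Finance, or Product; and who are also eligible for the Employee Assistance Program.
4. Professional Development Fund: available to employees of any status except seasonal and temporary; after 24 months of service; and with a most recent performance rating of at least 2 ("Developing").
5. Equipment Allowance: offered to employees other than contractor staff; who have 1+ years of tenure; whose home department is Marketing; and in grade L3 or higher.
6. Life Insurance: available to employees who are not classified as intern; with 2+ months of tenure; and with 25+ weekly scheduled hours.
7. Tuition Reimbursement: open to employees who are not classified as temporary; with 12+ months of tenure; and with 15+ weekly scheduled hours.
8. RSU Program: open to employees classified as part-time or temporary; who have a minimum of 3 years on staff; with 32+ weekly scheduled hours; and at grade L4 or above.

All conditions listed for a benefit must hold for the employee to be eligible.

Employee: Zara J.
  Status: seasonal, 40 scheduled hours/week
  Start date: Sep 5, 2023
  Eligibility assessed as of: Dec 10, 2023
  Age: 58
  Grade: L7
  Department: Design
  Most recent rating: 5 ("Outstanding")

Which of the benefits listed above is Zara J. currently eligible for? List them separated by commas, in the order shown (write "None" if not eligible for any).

Service from Sep 5, 2023 to Dec 10, 2023: 96 days.
Employee Assistance Program — status seasonal ✗ (excluded) → not eligible.
Remote Work Stipend — status seasonal ✗ (excluded) → not eligible.
Retirement Savings Plan — status seasonal ✗ (requires full-time or part-time) → not eligible.
Professional Development Fund — status seasonal ✗ (excluded) → not eligible.
Equipment Allowance — status seasonal ✓ (not excluded); service 96 days < 1 year (≈365 days) ✗ → not eligible.
Life Insurance — status seasonal ✓ (not excluded); service 96 days ≥ 2 months (≈60 days) ✓; 40 hrs/wk ≥ 25 ✓ → eligible.
Tuition Reimbursement — status seasonal ✓ (not excluded); service 96 days < 12 months (≈360 days) ✗ → not eligible.
RSU Program — status seasonal ✗ (requires part-time or temporary) → not eligible.

Life Insurance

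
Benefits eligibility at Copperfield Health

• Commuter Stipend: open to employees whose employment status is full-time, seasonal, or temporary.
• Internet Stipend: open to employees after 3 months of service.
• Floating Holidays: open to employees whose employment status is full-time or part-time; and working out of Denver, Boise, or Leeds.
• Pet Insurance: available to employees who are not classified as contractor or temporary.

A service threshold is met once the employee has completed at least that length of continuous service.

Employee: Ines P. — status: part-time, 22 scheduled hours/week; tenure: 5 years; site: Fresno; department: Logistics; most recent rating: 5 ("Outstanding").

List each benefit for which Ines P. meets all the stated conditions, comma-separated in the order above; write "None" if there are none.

Internet Stipend, Pet Insurance

Commuter Stipend — status part-time ✗ (requires full-time, seasonal, or temporary) → not eligible.
Internet Stipend — service 5 years ≥ 3 months (≈90 days) ✓ → eligible.
Floating Holidays — status part-time ✓; site Fresno ✗ (not Denver, Boise, or Leeds) → not eligible.
Pet Insurance — status part-time ✓ (not excluded) → eligible.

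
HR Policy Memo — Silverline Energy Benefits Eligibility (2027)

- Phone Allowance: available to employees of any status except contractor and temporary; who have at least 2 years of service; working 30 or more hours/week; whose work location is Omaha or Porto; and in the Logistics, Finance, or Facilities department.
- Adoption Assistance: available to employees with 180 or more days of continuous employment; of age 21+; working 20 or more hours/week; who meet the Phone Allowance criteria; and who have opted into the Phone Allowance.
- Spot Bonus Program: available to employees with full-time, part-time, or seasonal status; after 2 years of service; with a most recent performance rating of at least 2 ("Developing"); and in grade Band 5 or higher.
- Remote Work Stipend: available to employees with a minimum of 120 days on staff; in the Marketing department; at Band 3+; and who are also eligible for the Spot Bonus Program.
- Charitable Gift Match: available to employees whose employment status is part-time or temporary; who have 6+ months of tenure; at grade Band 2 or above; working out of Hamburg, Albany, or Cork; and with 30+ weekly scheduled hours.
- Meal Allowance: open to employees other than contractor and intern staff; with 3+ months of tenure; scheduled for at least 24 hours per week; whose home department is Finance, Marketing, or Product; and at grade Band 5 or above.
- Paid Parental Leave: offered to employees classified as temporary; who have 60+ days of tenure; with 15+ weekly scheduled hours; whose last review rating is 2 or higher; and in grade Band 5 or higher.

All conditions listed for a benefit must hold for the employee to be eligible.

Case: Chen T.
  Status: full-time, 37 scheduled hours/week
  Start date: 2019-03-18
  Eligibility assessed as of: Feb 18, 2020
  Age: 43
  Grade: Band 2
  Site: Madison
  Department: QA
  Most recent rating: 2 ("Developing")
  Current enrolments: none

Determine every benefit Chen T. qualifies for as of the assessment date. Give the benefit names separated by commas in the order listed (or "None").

Service from 2019-03-18 to Feb 18, 2020: 337 days.
Phone Allowance — status full-time ✓ (not excluded); service 337 days < 2 years (≈730 days) ✗ → not eligible.
Adoption Assistance — service 337 days ≥ 180 days ✓; age 43 ≥ 21 ✓; 37 hrs/wk ≥ 20 ✓; not eligible for Phone Allowance ✗ → not eligible.
Spot Bonus Program — status full-time ✓; service 337 days < 2 years (≈730 days) ✗ → not eligible.
Remote Work Stipend — service 337 days ≥ 120 days ✓; dept QA ✗ → not eligible.
Charitable Gift Match — status full-time ✗ (requires part-time or temporary) → not eligible.
Meal Allowance — status full-time ✓ (not excluded); service 337 days ≥ 3 months (≈90 days) ✓; 37 hrs/wk ≥ 24 ✓; dept QA ✗ → not eligible.
Paid Parental Leave — status full-time ✗ (requires temporary) → not eligible.

None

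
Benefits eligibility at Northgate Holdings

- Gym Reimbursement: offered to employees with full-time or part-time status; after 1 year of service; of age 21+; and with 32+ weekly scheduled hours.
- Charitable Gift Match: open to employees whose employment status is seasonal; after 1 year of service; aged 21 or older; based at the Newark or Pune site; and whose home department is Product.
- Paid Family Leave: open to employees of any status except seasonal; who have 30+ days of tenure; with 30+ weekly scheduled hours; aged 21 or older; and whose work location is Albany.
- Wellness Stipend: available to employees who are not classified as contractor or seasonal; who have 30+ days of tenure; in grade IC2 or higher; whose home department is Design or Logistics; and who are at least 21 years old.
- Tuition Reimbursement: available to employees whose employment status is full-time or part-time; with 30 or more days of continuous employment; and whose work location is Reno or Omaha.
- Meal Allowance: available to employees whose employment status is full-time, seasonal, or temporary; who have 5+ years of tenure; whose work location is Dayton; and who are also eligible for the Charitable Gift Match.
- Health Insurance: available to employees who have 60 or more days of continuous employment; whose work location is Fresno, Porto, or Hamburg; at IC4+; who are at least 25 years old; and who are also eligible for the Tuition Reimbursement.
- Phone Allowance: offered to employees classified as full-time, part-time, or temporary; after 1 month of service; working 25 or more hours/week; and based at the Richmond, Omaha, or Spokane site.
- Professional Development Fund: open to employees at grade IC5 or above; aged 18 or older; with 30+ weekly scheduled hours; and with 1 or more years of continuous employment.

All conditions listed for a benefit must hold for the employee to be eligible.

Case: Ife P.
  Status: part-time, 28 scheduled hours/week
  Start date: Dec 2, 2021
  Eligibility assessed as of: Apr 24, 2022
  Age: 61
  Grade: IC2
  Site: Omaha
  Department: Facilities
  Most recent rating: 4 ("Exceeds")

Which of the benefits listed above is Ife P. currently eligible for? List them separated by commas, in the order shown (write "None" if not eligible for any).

Service from Dec 2, 2021 to Apr 24, 2022: 143 days.
Gym Reimbursement — status part-time ✓; service 143 days < 1 year (≈365 days) ✗ → not eligible.
Charitable Gift Match — status part-time ✗ (requires seasonal) → not eligible.
Paid Family Leave — status part-time ✓ (not excluded); service 143 days ≥ 30 days ✓; 28 hrs/wk < 30 ✗ → not eligible.
Wellness Stipend — status part-time ✓ (not excluded); service 143 days ≥ 30 days ✓; grade IC2 ≥ IC2 ✓; dept Facilities ✗ → not eligible.
Tuition Reimbursement — status part-time ✓; service 143 days ≥ 30 days ✓; site Omaha ✓ → eligible.
Meal Allowance — status part-time ✗ (requires full-time, seasonal, or temporary) → not eligible.
Health Insurance — service 143 days ≥ 60 days ✓; site Omaha ✗ (not Fresno, Porto, or Hamburg) → not eligible.
Phone Allowance — status part-time ✓; service 143 days ≥ 1 month (≈30 days) ✓; 28 hrs/wk ≥ 25 ✓; site Omaha ✓ → eligible.
Professional Development Fund — grade IC2 < IC5 ✗ → not eligible.

Tuition Reimbursement, Phone Allowance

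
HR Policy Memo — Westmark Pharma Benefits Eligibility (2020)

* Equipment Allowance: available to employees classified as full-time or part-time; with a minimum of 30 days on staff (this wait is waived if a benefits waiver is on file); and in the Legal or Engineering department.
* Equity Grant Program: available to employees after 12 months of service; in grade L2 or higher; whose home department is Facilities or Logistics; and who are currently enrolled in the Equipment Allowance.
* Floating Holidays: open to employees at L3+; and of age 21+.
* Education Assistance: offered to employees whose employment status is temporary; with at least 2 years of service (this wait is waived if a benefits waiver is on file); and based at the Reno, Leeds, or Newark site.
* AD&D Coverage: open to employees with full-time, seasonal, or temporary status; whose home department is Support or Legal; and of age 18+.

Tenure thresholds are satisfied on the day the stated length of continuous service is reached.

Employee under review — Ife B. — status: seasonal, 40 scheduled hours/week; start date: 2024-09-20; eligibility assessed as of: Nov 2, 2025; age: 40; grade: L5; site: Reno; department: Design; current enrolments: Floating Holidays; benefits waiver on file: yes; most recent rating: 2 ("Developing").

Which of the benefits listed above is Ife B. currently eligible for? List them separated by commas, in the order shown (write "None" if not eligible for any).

Floating Holidays

Service from 2024-09-20 to Nov 2, 2025: 408 days.
Equipment Allowance — status seasonal ✗ (requires full-time or part-time) → not eligible.
Equity Grant Program — service 408 days ≥ 12 months (≈360 days) ✓; grade L5 ≥ L2 ✓; dept Design ✗ → not eligible.
Floating Holidays — grade L5 ≥ L3 ✓; age 40 ≥ 21 ✓ → eligible.
Education Assistance — status seasonal ✗ (requires temporary) → not eligible.
AD&D Coverage — status seasonal ✓; dept Design ✗ → not eligible.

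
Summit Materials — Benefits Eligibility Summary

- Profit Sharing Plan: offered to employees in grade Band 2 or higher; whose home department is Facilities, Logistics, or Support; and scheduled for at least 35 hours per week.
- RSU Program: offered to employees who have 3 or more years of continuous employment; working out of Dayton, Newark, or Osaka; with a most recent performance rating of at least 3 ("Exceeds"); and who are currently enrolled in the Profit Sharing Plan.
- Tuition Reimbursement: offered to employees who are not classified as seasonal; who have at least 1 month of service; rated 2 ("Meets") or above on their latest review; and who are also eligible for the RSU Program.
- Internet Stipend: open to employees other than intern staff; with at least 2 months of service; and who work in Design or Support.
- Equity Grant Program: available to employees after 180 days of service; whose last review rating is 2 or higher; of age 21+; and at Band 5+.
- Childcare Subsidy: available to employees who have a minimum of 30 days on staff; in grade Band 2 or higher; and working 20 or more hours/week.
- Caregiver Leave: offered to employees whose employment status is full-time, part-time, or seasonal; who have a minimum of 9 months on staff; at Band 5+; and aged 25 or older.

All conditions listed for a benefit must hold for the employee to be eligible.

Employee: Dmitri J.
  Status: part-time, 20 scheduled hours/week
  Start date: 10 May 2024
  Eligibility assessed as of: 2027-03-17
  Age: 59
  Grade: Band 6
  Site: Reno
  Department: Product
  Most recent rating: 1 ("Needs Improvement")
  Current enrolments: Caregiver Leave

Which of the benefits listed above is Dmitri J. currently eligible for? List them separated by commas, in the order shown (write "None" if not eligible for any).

Childcare Subsidy, Caregiver Leave

Service from 10 May 2024 to 2027-03-17: 1041 days.
Profit Sharing Plan — grade Band 6 ≥ Band 2 ✓; dept Product ✗ → not eligible.
RSU Program — service 1041 days < 3 years (≈1095 days) ✗ → not eligible.
Tuition Reimbursement — status part-time ✓ (not excluded); service 1041 days ≥ 1 month (≈30 days) ✓; rating 1 < 2 ✗ → not eligible.
Internet Stipend — status part-time ✓ (not excluded); service 1041 days ≥ 2 months (≈60 days) ✓; dept Product ✗ → not eligible.
Equity Grant Program — service 1041 days ≥ 180 days ✓; rating 1 < 2 ✗ → not eligible.
Childcare Subsidy — service 1041 days ≥ 30 days ✓; grade Band 6 ≥ Band 2 ✓; 20 hrs/wk ≥ 20 ✓ → eligible.
Caregiver Leave — status part-time ✓; service 1041 days ≥ 9 months (≈270 days) ✓; grade Band 6 ≥ Band 5 ✓; age 59 ≥ 25 ✓ → eligible.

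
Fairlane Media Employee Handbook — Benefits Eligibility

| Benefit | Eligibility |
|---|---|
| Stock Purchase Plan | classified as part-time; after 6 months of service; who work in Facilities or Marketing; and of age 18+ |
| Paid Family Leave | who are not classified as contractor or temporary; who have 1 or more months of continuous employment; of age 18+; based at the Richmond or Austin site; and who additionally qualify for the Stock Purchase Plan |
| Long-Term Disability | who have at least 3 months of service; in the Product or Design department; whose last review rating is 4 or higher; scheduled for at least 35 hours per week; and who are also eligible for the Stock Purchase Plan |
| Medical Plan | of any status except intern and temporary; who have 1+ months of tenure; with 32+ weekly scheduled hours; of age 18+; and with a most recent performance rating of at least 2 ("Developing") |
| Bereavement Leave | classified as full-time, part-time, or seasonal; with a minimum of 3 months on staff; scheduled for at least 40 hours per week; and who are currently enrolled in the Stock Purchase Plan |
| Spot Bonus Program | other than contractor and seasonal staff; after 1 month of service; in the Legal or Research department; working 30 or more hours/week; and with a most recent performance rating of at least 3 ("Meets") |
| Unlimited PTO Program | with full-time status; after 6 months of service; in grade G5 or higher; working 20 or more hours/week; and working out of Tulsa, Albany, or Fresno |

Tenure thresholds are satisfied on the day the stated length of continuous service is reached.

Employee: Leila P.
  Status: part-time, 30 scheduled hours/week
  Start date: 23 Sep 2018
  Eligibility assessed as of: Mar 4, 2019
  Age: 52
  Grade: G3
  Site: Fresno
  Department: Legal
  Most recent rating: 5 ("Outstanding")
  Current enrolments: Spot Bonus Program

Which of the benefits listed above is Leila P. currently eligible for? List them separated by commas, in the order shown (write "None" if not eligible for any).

Spot Bonus Program

Service from 23 Sep 2018 to Mar 4, 2019: 162 days.
Stock Purchase Plan — status part-time ✓; service 162 days < 6 months (≈180 days) ✗ → not eligible.
Paid Family Leave — status part-time ✓ (not excluded); service 162 days ≥ 1 month (≈30 days) ✓; age 52 ≥ 18 ✓; site Fresno ✗ (not Richmond or Austin) → not eligible.
Long-Term Disability — service 162 days ≥ 3 months (≈90 days) ✓; dept Legal ✗ → not eligible.
Medical Plan — status part-time ✓ (not excluded); service 162 days ≥ 1 month (≈30 days) ✓; 30 hrs/wk < 32 ✗ → not eligible.
Bereavement Leave — status part-time ✓; service 162 days ≥ 3 months (≈90 days) ✓; 30 hrs/wk < 40 ✗ → not eligible.
Spot Bonus Program — status part-time ✓ (not excluded); service 162 days ≥ 1 month (≈30 days) ✓; dept Legal ✓; 30 hrs/wk ≥ 30 ✓; rating 5 ≥ 3 ✓ → eligible.
Unlimited PTO Program — status part-time ✗ (requires full-time) → not eligible.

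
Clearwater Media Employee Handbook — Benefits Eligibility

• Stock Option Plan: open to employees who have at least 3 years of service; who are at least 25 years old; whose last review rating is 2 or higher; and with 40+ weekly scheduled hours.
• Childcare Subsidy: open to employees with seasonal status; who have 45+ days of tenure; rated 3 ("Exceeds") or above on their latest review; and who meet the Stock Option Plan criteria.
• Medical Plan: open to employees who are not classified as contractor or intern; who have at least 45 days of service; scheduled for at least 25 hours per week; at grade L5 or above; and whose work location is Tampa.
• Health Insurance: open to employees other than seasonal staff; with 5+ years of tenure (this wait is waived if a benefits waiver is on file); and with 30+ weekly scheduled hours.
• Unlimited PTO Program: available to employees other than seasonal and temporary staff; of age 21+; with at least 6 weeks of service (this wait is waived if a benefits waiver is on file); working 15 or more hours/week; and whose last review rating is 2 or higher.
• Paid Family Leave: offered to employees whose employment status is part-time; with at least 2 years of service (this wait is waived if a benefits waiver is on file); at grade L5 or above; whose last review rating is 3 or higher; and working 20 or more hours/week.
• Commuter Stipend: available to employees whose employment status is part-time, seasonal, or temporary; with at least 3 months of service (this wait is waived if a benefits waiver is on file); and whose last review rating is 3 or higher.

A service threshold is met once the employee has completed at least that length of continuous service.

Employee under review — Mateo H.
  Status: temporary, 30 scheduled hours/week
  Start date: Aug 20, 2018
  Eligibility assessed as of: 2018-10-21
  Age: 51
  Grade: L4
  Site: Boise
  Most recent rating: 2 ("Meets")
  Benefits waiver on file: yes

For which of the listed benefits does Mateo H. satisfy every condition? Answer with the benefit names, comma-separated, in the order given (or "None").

Service from Aug 20, 2018 to 2018-10-21: 62 days.
Stock Option Plan — service 62 days < 3 years (≈1095 days) ✗ → not eligible.
Childcare Subsidy — status temporary ✗ (requires seasonal) → not eligible.
Medical Plan — status temporary ✓ (not excluded); service 62 days ≥ 45 days ✓; 30 hrs/wk ≥ 25 ✓; grade L4 < L5 ✗ → not eligible.
Health Insurance — status temporary ✓ (not excluded); benefits waiver on file ✓; 30 hrs/wk ≥ 30 ✓ → eligible.
Unlimited PTO Program — status temporary ✗ (excluded) → not eligible.
Paid Family Leave — status temporary ✗ (requires part-time) → not eligible.
Commuter Stipend — status temporary ✓; benefits waiver on file ✓; rating 2 < 3 ✗ → not eligible.

Health Insurance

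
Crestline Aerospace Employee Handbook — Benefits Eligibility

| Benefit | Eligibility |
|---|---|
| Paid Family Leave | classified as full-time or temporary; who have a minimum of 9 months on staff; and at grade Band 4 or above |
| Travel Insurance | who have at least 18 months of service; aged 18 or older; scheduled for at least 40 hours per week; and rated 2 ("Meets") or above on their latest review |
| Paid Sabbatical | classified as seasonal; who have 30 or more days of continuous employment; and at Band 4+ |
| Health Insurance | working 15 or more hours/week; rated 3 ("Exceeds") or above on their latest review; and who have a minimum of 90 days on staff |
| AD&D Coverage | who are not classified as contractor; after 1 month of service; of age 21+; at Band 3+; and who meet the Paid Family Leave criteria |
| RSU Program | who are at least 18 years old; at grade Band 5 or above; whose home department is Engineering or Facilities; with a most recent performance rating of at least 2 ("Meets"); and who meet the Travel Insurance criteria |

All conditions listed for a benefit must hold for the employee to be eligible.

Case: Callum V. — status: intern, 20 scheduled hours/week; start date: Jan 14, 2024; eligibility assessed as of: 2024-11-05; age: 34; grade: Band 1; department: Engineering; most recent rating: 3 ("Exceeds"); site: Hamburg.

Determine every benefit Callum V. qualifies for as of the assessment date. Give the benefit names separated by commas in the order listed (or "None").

Service from Jan 14, 2024 to 2024-11-05: 296 days.
Paid Family Leave — status intern ✗ (requires full-time or temporary) → not eligible.
Travel Insurance — service 296 days < 18 months (≈540 days) ✗ → not eligible.
Paid Sabbatical — status intern ✗ (requires seasonal) → not eligible.
Health Insurance — 20 hrs/wk ≥ 15 ✓; rating 3 ≥ 3 ✓; service 296 days ≥ 90 days ✓ → eligible.
AD&D Coverage — status intern ✓ (not excluded); service 296 days ≥ 1 month (≈30 days) ✓; age 34 ≥ 21 ✓; grade Band 1 < Band 3 ✗ → not eligible.
RSU Program — age 34 ≥ 18 ✓; grade Band 1 < Band 5 ✗ → not eligible.

Health Insurance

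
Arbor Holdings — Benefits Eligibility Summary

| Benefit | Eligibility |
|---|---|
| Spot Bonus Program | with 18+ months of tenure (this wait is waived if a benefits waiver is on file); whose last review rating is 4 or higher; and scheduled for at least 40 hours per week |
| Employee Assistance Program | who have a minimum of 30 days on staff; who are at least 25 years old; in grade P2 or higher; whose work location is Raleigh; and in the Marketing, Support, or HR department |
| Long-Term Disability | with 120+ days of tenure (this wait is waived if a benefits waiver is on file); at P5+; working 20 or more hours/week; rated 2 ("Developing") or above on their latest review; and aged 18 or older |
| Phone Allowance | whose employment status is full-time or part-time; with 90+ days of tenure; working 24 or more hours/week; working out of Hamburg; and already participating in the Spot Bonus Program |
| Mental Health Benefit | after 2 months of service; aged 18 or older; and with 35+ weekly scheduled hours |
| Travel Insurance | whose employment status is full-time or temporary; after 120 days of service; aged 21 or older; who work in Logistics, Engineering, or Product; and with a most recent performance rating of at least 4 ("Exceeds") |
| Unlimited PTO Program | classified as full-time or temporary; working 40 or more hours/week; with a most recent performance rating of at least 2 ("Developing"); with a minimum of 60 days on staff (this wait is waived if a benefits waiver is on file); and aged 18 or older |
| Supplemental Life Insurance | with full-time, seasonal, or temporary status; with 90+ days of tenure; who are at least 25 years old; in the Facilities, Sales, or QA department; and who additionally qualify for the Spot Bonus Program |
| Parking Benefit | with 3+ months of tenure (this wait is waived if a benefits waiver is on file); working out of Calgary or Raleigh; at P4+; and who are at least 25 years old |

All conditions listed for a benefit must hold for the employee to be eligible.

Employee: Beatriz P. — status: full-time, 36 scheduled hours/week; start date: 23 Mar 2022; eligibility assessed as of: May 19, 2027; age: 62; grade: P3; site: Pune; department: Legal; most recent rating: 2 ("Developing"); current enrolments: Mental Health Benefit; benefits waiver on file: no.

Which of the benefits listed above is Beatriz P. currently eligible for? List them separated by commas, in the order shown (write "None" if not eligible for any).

Mental Health Benefit

Service from 23 Mar 2022 to May 19, 2027: 1883 days.
Spot Bonus Program — no waiver, service 1883 days ≥ 18 months (≈540 days) ✓; rating 2 < 4 ✗ → not eligible.
Employee Assistance Program — service 1883 days ≥ 30 days ✓; age 62 ≥ 25 ✓; grade P3 ≥ P2 ✓; site Pune ✗ (not Raleigh) → not eligible.
Long-Term Disability — no waiver, service 1883 days ≥ 120 days ✓; grade P3 < P5 ✗ → not eligible.
Phone Allowance — status full-time ✓; service 1883 days ≥ 90 days ✓; 36 hrs/wk ≥ 24 ✓; site Pune ✗ (not Hamburg) → not eligible.
Mental Health Benefit — service 1883 days ≥ 2 months (≈60 days) ✓; age 62 ≥ 18 ✓; 36 hrs/wk ≥ 35 ✓ → eligible.
Travel Insurance — status full-time ✓; service 1883 days ≥ 120 days ✓; age 62 ≥ 21 ✓; dept Legal ✗ → not eligible.
Unlimited PTO Program — status full-time ✓; 36 hrs/wk < 40 ✗ → not eligible.
Supplemental Life Insurance — status full-time ✓; service 1883 days ≥ 90 days ✓; age 62 ≥ 25 ✓; dept Legal ✗ → not eligible.
Parking Benefit — no waiver, service 1883 days ≥ 3 months (≈90 days) ✓; site Pune ✗ (not Calgary or Raleigh) → not eligible.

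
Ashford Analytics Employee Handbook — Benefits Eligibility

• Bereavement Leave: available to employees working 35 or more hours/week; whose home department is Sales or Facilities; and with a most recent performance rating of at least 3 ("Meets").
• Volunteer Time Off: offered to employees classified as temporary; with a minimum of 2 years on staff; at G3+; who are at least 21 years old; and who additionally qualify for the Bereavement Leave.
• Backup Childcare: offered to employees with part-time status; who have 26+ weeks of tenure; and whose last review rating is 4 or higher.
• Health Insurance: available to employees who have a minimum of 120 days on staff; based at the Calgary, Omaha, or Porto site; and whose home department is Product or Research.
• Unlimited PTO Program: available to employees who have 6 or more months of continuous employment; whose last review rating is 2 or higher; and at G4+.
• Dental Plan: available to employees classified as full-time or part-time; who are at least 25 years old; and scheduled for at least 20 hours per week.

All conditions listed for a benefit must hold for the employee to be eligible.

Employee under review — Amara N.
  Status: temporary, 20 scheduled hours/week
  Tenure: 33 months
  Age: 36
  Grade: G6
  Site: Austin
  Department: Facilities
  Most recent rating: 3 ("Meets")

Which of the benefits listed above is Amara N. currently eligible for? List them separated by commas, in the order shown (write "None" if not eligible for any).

Bereavement Leave — 20 hrs/wk < 35 ✗ → not eligible.
Volunteer Time Off — status temporary ✓; service 33 months ≥ 2 years (≈730 days) ✓; grade G6 ≥ G3 ✓; age 36 ≥ 21 ✓; not eligible for Bereavement Leave ✗ → not eligible.
Backup Childcare — status temporary ✗ (requires part-time) → not eligible.
Health Insurance — service 33 months ≥ 120 days ✓; site Austin ✗ (not Calgary, Omaha, or Porto) → not eligible.
Unlimited PTO Program — service 33 months ≥ 6 months ✓; rating 3 ≥ 2 ✓; grade G6 ≥ G4 ✓ → eligible.
Dental Plan — status temporary ✗ (requires full-time or part-time) → not eligible.

Unlimited PTO Program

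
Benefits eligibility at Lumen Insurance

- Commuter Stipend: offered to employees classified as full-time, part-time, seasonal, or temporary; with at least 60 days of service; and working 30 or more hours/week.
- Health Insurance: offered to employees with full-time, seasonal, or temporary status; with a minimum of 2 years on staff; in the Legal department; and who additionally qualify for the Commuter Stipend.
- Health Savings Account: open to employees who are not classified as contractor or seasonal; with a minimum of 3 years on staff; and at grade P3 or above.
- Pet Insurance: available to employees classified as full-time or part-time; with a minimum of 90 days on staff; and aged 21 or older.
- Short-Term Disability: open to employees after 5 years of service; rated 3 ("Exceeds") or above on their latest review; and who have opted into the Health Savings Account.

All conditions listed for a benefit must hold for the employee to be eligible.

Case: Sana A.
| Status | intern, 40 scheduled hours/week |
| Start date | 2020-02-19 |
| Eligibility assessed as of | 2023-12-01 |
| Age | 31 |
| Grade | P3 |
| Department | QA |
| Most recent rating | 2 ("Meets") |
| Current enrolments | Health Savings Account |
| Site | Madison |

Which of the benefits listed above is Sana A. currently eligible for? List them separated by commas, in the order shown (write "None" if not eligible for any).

Service from 2020-02-19 to 2023-12-01: 1381 days.
Commuter Stipend — status intern ✗ (requires full-time, part-time, seasonal, or temporary) → not eligible.
Health Insurance — status intern ✗ (requires full-time, seasonal, or temporary) → not eligible.
Health Savings Account — status intern ✓ (not excluded); service 1381 days ≥ 3 years (≈1095 days) ✓; grade P3 ≥ P3 ✓ → eligible.
Pet Insurance — status intern ✗ (requires full-time or part-time) → not eligible.
Short-Term Disability — service 1381 days < 5 years (≈1825 days) ✗ → not eligible.

Health Savings Account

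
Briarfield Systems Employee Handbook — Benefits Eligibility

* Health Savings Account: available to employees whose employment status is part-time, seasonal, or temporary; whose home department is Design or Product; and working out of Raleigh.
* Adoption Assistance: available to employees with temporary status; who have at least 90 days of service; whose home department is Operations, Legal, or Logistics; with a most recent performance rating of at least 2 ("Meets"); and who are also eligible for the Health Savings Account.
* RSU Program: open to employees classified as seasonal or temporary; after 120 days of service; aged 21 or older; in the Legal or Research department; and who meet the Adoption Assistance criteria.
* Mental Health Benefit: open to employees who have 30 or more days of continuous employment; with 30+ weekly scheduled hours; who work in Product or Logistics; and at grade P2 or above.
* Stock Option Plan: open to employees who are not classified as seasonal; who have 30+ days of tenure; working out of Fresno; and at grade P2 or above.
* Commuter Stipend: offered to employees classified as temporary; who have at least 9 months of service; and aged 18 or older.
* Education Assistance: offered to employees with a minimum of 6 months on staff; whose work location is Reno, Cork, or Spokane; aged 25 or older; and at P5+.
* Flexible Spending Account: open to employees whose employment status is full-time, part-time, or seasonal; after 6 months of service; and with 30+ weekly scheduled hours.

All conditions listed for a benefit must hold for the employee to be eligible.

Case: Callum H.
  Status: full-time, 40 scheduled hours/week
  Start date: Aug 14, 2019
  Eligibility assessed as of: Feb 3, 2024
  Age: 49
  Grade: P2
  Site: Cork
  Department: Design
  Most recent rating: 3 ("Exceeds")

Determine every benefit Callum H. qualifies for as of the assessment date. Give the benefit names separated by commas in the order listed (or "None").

Flexible Spending Account

Service from Aug 14, 2019 to Feb 3, 2024: 1634 days.
Health Savings Account — status full-time ✗ (requires part-time, seasonal, or temporary) → not eligible.
Adoption Assistance — status full-time ✗ (requires temporary) → not eligible.
RSU Program — status full-time ✗ (requires seasonal or temporary) → not eligible.
Mental Health Benefit — service 1634 days ≥ 30 days ✓; 40 hrs/wk ≥ 30 ✓; dept Design ✗ → not eligible.
Stock Option Plan — status full-time ✓ (not excluded); service 1634 days ≥ 30 days ✓; site Cork ✗ (not Fresno) → not eligible.
Commuter Stipend — status full-time ✗ (requires temporary) → not eligible.
Education Assistance — service 1634 days ≥ 6 months (≈180 days) ✓; site Cork ✓; age 49 ≥ 25 ✓; grade P2 < P5 ✗ → not eligible.
Flexible Spending Account — status full-time ✓; service 1634 days ≥ 6 months (≈180 days) ✓; 40 hrs/wk ≥ 30 ✓ → eligible.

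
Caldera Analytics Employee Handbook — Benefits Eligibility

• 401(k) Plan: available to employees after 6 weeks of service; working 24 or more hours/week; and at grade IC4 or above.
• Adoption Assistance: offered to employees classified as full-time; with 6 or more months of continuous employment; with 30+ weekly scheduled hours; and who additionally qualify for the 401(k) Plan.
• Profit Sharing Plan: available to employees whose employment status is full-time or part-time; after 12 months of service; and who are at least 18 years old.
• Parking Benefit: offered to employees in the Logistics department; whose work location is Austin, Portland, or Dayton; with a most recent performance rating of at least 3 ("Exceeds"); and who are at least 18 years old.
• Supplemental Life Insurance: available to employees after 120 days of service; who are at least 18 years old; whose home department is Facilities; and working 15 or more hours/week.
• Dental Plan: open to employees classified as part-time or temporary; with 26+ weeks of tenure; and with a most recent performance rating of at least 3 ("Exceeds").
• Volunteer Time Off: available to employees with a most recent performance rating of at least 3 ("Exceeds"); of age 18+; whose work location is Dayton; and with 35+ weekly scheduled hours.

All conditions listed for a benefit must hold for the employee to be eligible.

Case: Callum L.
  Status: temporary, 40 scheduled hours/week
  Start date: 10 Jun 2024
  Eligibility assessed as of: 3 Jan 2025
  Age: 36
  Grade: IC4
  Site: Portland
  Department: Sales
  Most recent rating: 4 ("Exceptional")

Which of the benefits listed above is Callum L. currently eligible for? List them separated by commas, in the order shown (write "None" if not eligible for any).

Service from 10 Jun 2024 to 3 Jan 2025: 207 days.
401(k) Plan — service 207 days ≥ 6 weeks (≈42 days) ✓; 40 hrs/wk ≥ 24 ✓; grade IC4 ≥ IC4 ✓ → eligible.
Adoption Assistance — status temporary ✗ (requires full-time) → not eligible.
Profit Sharing Plan — status temporary ✗ (requires full-time or part-time) → not eligible.
Parking Benefit — dept Sales ✗ → not eligible.
Supplemental Life Insurance — service 207 days ≥ 120 days ✓; age 36 ≥ 18 ✓; dept Sales ✗ → not eligible.
Dental Plan — status temporary ✓; service 207 days ≥ 26 weeks (≈182 days) ✓; rating 4 ≥ 3 ✓ → eligible.
Volunteer Time Off — rating 4 ≥ 3 ✓; age 36 ≥ 18 ✓; site Portland ✗ (not Dayton) → not eligible.

401(k) Plan, Dental Plan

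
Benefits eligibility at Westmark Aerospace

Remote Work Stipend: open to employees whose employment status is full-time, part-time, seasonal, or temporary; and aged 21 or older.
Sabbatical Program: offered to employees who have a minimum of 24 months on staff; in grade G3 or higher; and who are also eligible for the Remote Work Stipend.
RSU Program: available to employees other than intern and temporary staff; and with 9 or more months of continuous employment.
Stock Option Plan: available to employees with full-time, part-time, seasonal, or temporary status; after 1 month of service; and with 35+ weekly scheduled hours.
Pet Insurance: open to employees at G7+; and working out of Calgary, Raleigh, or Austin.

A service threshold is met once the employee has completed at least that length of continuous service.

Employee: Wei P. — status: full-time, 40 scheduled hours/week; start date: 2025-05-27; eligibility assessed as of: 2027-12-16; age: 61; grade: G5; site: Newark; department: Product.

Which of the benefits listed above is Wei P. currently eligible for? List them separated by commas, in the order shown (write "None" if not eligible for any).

Service from 2025-05-27 to 2027-12-16: 933 days.
Remote Work Stipend — status full-time ✓; age 61 ≥ 21 ✓ → eligible.
Sabbatical Program — service 933 days ≥ 24 months (≈720 days) ✓; grade G5 ≥ G3 ✓; eligible for Remote Work Stipend ✓ → eligible.
RSU Program — status full-time ✓ (not excluded); service 933 days ≥ 9 months (≈270 days) ✓ → eligible.
Stock Option Plan — status full-time ✓; service 933 days ≥ 1 month (≈30 days) ✓; 40 hrs/wk ≥ 35 ✓ → eligible.
Pet Insurance — grade G5 < G7 ✗ → not eligible.

Remote Work Stipend, Sabbatical Program, RSU Program, Stock Option Plan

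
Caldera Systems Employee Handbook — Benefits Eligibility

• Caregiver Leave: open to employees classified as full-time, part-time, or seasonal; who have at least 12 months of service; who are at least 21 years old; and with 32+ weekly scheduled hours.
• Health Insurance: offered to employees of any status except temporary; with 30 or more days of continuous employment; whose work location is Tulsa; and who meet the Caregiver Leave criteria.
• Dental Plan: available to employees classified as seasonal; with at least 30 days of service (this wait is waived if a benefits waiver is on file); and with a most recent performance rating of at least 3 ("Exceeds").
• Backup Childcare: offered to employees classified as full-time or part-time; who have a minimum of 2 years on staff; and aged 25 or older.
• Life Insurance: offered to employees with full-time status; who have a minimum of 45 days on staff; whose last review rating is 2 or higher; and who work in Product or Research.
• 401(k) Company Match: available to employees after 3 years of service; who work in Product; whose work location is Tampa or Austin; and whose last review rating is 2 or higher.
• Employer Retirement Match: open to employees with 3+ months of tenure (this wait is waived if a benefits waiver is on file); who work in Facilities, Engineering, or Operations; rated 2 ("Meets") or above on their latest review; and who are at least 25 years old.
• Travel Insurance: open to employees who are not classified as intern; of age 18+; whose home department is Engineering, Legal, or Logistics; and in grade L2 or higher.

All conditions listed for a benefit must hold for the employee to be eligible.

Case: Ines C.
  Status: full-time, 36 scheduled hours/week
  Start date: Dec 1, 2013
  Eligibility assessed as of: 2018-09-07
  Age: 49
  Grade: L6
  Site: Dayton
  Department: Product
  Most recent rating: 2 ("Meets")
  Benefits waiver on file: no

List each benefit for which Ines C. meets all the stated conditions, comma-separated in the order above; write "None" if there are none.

Caregiver Leave, Backup Childcare, Life Insurance

Service from Dec 1, 2013 to 2018-09-07: 1741 days.
Caregiver Leave — status full-time ✓; service 1741 days ≥ 12 months (≈360 days) ✓; age 49 ≥ 21 ✓; 36 hrs/wk ≥ 32 ✓ → eligible.
Health Insurance — status full-time ✓ (not excluded); service 1741 days ≥ 30 days ✓; site Dayton ✗ (not Tulsa) → not eligible.
Dental Plan — status full-time ✗ (requires seasonal) → not eligible.
Backup Childcare — status full-time ✓; service 1741 days ≥ 2 years (≈730 days) ✓; age 49 ≥ 25 ✓ → eligible.
Life Insurance — status full-time ✓; service 1741 days ≥ 45 days ✓; rating 2 ≥ 2 ✓; dept Product ✓ → eligible.
401(k) Company Match — service 1741 days ≥ 3 years (≈1095 days) ✓; dept Product ✓; site Dayton ✗ (not Tampa or Austin) → not eligible.
Employer Retirement Match — no waiver, service 1741 days ≥ 3 months (≈90 days) ✓; dept Product ✗ → not eligible.
Travel Insurance — status full-time ✓ (not excluded); age 49 ≥ 18 ✓; dept Product ✗ → not eligible.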